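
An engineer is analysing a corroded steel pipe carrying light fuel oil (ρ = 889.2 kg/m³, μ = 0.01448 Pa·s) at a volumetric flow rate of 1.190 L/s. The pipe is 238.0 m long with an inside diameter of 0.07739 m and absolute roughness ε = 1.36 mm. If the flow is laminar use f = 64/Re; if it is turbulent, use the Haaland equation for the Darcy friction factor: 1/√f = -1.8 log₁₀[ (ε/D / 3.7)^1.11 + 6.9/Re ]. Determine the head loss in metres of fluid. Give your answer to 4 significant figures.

h_f ≈ 0.5340 m

Q = 1.190 L/s = 1.190/1000 = 0.00119 m³/s.
Cross-sectional area A = πD²/4 = π(0.07739)²/4 = 0.004704 m²; mean velocity V = Q/A = 0.00119/0.004704 = 0.253 m/s.
Reynolds number Re = ρVD/μ = 889.2 · 0.253 · 0.07739 / 0.0145 = 1202.
Re < 2300 → laminar flow, so f = 64/Re = 64/1202 = 0.05323 (the turbulent correlation is not needed).
Darcy-Weisbach: ΔP = f(L/D)(ρV²/2) = 0.05323·(238/0.07739)·(889.2·0.253²/2) = 0.05323·3075·28.45 = 4658 Pa.
Head loss h_f = ΔP/(ρg) = 4658/(889.2·9.81) = 0.5340 m.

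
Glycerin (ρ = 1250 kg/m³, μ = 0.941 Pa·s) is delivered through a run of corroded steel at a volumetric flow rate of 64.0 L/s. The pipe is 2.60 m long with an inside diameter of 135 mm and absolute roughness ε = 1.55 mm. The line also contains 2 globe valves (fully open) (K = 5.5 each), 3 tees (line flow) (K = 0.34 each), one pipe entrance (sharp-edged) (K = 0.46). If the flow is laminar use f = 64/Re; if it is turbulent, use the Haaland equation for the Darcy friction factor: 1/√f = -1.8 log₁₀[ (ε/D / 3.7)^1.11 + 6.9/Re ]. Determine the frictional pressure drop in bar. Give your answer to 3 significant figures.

Q = 64.0 L/s = 64.0/1000 = 0.064 m³/s.
Cross-sectional area A = πD²/4 = π(0.135)²/4 = 0.01431 m²; mean velocity V = Q/A = 0.064/0.01431 = 4.471 m/s.
Reynolds number Re = ρVD/μ = 1250 · 4.471 · 0.135 / 0.941 = 801.8.
Re < 2300 → laminar flow, so f = 64/Re = 64/801.8 = 0.07982 (the turbulent correlation is not needed).
Total minor-loss coefficient ΣK = 2·5.5 + 3·0.34 + 1·0.46 = 12.5.
ΔP = [f·L/D + ΣK]·(ρV²/2) = [0.07982·2.6/0.135 + 12.5]·(1250·4.471²/2) = [1.537 + 12.5]·1.249e+04 = 1.751e+05 Pa.
ΔP = 1.751e+05 Pa = 1.75 bar.

ΔP ≈ 1.75 bar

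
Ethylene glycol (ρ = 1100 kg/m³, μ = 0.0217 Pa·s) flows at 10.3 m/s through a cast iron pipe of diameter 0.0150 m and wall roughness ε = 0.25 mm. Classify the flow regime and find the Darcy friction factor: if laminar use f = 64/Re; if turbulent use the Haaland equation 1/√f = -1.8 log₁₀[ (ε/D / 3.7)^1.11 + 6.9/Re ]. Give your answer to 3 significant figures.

f ≈ 0.0505

Re = ρVD/μ = 1100·10.3·0.015/0.0217 = 7832.
Re > 4000 → turbulent. ε/D = 0.00025/0.015 = 0.0167; Haaland: 1/√f = -1.8 log₁₀[0.00249 + 0.000881] = 4.451, so f = 0.05048.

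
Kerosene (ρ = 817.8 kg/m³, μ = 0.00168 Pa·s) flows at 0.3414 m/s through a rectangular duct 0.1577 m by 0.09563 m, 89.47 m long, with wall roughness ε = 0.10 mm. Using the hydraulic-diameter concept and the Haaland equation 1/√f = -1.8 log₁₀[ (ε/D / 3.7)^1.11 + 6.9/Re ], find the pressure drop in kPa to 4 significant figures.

ΔP ≈ 0.9805 kPa

Hydraulic diameter D_h = 4A/P = 4·(0.1577·0.09563)/(2·(0.1577+0.09563)) = 0.06032/0.5067 = 0.1191 m.
Re = ρVD_h/μ = 817.8·0.3414·0.1191/0.00168 = 1.979e+04.
ε/D_h = 0.0001/0.1191 = 0.00084; Haaland gives 1/√f = -1.8 log₁₀[9.02e-05+0.000349] = 6.044, so f = 0.02738.
ΔP = f(L/D_h)(ρV²/2) = 0.02738·89.47/0.1191·47.66 = 980.5 Pa.
ΔP = 0.9805 kPa.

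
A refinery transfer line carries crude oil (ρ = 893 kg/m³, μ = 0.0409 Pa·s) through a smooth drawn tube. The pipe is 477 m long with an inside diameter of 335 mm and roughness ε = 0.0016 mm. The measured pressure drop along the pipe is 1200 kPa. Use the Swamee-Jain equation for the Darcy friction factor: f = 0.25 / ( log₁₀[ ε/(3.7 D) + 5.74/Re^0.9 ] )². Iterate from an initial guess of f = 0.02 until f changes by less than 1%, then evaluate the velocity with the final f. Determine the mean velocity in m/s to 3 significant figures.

Rearranging Darcy-Weisbach: V = √(2·ΔP·D/(f·L·ρ)). With ε/D = 1.6e-06/0.335 = 4.78e-06, iterate starting from f = 0.02:
  f = 0.02 → V = √(2·1.2e+06·0.335/(0.02·477·893)) = 9.715 m/s; Re = ρVD/μ = 7.106e+04; f → 0.01923
  f = 0.01923 → V = 9.906 m/s; Re = 7.246e+04; f → 0.01915
Converged (Δf/f < 1%). With the final f = 0.01915: V = √(2·1.2e+06·0.335/(0.01915·477·893)) = 9.927 m/s.

V ≈ 9.93 m/s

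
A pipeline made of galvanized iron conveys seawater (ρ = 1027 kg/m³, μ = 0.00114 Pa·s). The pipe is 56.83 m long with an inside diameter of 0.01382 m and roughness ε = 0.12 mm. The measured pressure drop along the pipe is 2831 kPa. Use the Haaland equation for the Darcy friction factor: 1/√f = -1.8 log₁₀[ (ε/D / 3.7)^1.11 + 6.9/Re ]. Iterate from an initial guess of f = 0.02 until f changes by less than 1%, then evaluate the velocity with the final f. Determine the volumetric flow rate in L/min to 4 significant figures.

Q ≈ 54.15 L/min

Rearranging Darcy-Weisbach: V = √(2·ΔP·D/(f·L·ρ)). With ε/D = 0.00012/0.01382 = 0.00868, iterate starting from f = 0.02:
  f = 0.02 → V = √(2·2.831e+06·0.01382/(0.02·56.83·1027)) = 8.187 m/s; Re = ρVD/μ = 1.019e+05; f → 0.03682
  f = 0.03682 → V = 6.034 m/s; Re = 7.512e+04; f → 0.03703
Converged (Δf/f < 1%). With the final f = 0.03703: V = √(2·2.831e+06·0.01382/(0.03703·56.83·1027)) = 6.017 m/s.
Q = V·A = 6.017·(π/4·0.01382²) = 0.0009026 m³/s = 54.15 L/min.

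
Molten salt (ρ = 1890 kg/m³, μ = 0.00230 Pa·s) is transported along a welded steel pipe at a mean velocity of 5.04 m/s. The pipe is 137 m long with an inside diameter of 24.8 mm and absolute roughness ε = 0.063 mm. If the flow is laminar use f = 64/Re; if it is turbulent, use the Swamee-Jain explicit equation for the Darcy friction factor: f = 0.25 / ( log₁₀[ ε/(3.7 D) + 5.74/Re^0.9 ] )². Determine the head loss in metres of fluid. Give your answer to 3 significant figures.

Reynolds number Re = ρVD/μ = 1890 · 5.04 · 0.0248 / 0.0023 = 1.027e+05.
Re > 4000 → turbulent. Relative roughness ε/D = 6.3e-05/0.0248 = 0.00254. Swamee-Jain: f = 0.25/(log₁₀[0.00254/3.7 + 5.74/1.027e+05^0.9])² = 0.25/(log₁₀[0.000687 + 0.000177])² = 0.25/(-3.064)² = 0.02664.
Darcy-Weisbach: ΔP = f(L/D)(ρV²/2) = 0.02664·(137/0.0248)·(1890·5.04²/2) = 0.02664·5524·2.4e+04 = 3.532e+06 Pa.
Head loss h_f = ΔP/(ρg) = 3.532e+06/(1890·9.81) = 191 m.

h_f ≈ 191 m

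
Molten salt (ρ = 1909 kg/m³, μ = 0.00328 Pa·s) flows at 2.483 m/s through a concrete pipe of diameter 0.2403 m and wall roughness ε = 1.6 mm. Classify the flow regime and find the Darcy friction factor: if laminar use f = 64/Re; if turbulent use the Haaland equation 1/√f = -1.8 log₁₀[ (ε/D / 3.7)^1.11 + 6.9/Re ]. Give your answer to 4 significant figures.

f ≈ 0.03346

Re = ρVD/μ = 1909·2.483·0.2403/0.00328 = 3.473e+05.
Re > 4000 → turbulent. ε/D = 0.0016/0.2403 = 0.00666; Haaland: 1/√f = -1.8 log₁₀[0.000898 + 1.99e-05] = 5.467, so f = 0.03346.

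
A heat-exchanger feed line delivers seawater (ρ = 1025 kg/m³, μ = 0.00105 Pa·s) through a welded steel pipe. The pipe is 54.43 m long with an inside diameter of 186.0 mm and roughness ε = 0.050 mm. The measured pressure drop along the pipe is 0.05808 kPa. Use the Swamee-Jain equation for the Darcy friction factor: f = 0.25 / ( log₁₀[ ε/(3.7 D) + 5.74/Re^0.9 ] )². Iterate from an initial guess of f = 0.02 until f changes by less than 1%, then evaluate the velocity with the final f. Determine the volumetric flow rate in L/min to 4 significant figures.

Rearranging Darcy-Weisbach: V = √(2·ΔP·D/(f·L·ρ)). With ε/D = 5e-05/0.186 = 0.000269, iterate starting from f = 0.02:
  f = 0.02 → V = √(2·58.08·0.186/(0.02·54.43·1025)) = 0.1392 m/s; Re = ρVD/μ = 2.527e+04; f → 0.0251
  f = 0.0251 → V = 0.1242 m/s; Re = 2.255e+04; f → 0.02575
  f = 0.02575 → V = 0.1226 m/s; Re = 2.227e+04; f → 0.02583
Converged (Δf/f < 1%). With the final f = 0.02583: V = √(2·58.08·0.186/(0.02583·54.43·1025)) = 0.1224 m/s.
Q = V·A = 0.1224·(π/4·0.186²) = 0.003327 m³/s = 199.6 L/min.

Q ≈ 199.6 L/min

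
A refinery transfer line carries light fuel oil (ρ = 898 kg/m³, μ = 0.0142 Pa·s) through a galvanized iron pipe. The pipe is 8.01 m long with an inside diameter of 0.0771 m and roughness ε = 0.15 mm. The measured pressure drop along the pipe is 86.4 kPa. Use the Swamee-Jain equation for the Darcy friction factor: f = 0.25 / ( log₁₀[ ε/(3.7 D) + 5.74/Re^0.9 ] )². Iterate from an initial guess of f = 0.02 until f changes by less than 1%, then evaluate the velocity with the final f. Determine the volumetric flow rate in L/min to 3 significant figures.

Rearranging Darcy-Weisbach: V = √(2·ΔP·D/(f·L·ρ)). With ε/D = 0.00015/0.0771 = 0.00195, iterate starting from f = 0.02:
  f = 0.02 → V = √(2·8.64e+04·0.0771/(0.02·8.01·898)) = 9.623 m/s; Re = ρVD/μ = 4.692e+04; f → 0.02682
  f = 0.02682 → V = 8.311 m/s; Re = 4.052e+04; f → 0.02725
  f = 0.02725 → V = 8.245 m/s; Re = 4.02e+04; f → 0.02727
Converged (Δf/f < 1%). With the final f = 0.02727: V = √(2·8.64e+04·0.0771/(0.02727·8.01·898)) = 8.241 m/s.
Q = V·A = 8.241·(π/4·0.0771²) = 0.03848 m³/s = 2310 L/min.

Q ≈ 2310 L/min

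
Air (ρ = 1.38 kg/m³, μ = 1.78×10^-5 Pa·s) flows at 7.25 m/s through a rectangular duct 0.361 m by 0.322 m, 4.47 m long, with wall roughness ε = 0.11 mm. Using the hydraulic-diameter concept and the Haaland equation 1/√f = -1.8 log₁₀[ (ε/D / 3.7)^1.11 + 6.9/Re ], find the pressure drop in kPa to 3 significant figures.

ΔP ≈ 0.00845 kPa

Hydraulic diameter D_h = 4A/P = 4·(0.361·0.322)/(2·(0.361+0.322)) = 0.465/1.366 = 0.3404 m.
Re = ρVD_h/μ = 1.38·7.25·0.3404/1.78e-05 = 1.913e+05.
ε/D_h = 0.00011/0.3404 = 0.000323; Haaland gives 1/√f = -1.8 log₁₀[3.12e-05+3.61e-05] = 7.509, so f = 0.01773.
ΔP = f(L/D_h)(ρV²/2) = 0.01773·4.47/0.3404·36.27 = 8.446 Pa.
ΔP = 0.00845 kPa.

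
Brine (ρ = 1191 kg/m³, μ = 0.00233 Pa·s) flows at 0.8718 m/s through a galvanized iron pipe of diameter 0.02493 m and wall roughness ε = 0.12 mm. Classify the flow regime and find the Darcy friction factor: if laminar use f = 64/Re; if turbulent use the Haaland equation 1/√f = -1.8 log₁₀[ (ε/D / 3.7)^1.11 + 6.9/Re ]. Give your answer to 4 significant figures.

f ≈ 0.03660

Re = ρVD/μ = 1191·0.8718·0.02493/0.00233 = 1.111e+04.
Re > 4000 → turbulent. ε/D = 0.00012/0.02493 = 0.00481; Haaland: 1/√f = -1.8 log₁₀[0.000626 + 0.000621] = 5.227, so f = 0.0366.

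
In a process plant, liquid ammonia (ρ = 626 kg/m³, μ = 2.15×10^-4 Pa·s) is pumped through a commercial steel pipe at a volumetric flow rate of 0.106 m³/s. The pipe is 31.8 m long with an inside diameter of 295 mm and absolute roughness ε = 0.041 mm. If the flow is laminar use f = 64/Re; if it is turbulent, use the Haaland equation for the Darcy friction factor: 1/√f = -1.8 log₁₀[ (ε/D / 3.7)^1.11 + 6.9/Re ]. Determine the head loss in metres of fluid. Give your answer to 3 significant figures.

Cross-sectional area A = πD²/4 = π(0.295)²/4 = 0.06835 m²; mean velocity V = Q/A = 0.106/0.06835 = 1.551 m/s.
Reynolds number Re = ρVD/μ = 626 · 1.551 · 0.295 / 0.000215 = 1.332e+06.
Re > 4000 → turbulent. Relative roughness ε/D = 4.1e-05/0.295 = 0.000139. Haaland: 1/√f = -1.8 log₁₀[(0.000139/3.7)^1.11 + 6.9/1.332e+06] = -1.8 log₁₀[1.22e-05 + 5.18e-06] = 8.566, so f = 0.01363.
Darcy-Weisbach: ΔP = f(L/D)(ρV²/2) = 0.01363·(31.8/0.295)·(626·1.551²/2) = 0.01363·107.8·752.8 = 1106 Pa.
Head loss h_f = ΔP/(ρg) = 1106/(626·9.81) = 0.180 m.

h_f ≈ 0.180 m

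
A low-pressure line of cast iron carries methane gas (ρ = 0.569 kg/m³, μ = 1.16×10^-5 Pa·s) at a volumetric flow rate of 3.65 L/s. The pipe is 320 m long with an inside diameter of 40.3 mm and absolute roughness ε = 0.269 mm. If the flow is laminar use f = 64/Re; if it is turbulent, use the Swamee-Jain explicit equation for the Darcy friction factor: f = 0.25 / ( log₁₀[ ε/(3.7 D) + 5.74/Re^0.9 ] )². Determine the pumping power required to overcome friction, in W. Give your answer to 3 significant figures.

Q = 3.65 L/s = 3.65/1000 = 0.00365 m³/s.
Cross-sectional area A = πD²/4 = π(0.0403)²/4 = 0.001276 m²; mean velocity V = Q/A = 0.00365/0.001276 = 2.861 m/s.
Reynolds number Re = ρVD/μ = 0.569 · 2.861 · 0.0403 / 1.16e-05 = 5657.
Re > 4000 → turbulent. Relative roughness ε/D = 0.000269/0.0403 = 0.00667. Swamee-Jain: f = 0.25/(log₁₀[0.00667/3.7 + 5.74/5657^0.9])² = 0.25/(log₁₀[0.0018 + 0.00241])² = 0.25/(-2.376)² = 0.0443.
Darcy-Weisbach: ΔP = f(L/D)(ρV²/2) = 0.0443·(320/0.0403)·(0.569·2.861²/2) = 0.0443·7940·2.33 = 819.5 Pa.
Pumping power P = QΔP = 0.00365·819.5 = 2.991 W = 2.99 W.

P ≈ 2.99 W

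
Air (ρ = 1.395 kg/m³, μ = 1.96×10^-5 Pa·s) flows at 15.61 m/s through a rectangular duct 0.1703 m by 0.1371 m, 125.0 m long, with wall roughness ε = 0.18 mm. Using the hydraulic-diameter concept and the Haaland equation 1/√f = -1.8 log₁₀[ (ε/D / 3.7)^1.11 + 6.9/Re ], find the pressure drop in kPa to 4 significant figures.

ΔP ≈ 3.050 kPa

Hydraulic diameter D_h = 4A/P = 4·(0.1703·0.1371)/(2·(0.1703+0.1371)) = 0.09339/0.6148 = 0.1519 m.
Re = ρVD_h/μ = 1.395·15.61·0.1519/1.96e-05 = 1.688e+05.
ε/D_h = 0.00018/0.1519 = 0.00118; Haaland gives 1/√f = -1.8 log₁₀[0.000132+4.09e-05] = 6.771, so f = 0.02181.
ΔP = f(L/D_h)(ρV²/2) = 0.02181·125/0.1519·170 = 3050 Pa.
ΔP = 3.050 kPa.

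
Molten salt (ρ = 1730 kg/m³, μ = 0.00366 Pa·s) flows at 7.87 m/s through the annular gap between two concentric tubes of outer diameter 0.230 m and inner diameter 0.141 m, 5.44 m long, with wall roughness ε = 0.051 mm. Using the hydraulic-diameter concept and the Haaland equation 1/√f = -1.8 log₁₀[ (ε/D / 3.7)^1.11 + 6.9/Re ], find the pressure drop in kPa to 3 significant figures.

Hydraulic diameter D_h = 4A/P = D_o - D_i = 0.23 - 0.141 = 0.089 m.
Re = ρVD_h/μ = 1730·7.87·0.089/0.00366 = 3.311e+05.
ε/D_h = 5.1e-05/0.089 = 0.000573; Haaland gives 1/√f = -1.8 log₁₀[5.9e-05+2.08e-05] = 7.376, so f = 0.01838.
ΔP = f(L/D_h)(ρV²/2) = 0.01838·5.44/0.089·5.358e+04 = 6.019e+04 Pa.
ΔP = 60.2 kPa.

ΔP ≈ 60.2 kPa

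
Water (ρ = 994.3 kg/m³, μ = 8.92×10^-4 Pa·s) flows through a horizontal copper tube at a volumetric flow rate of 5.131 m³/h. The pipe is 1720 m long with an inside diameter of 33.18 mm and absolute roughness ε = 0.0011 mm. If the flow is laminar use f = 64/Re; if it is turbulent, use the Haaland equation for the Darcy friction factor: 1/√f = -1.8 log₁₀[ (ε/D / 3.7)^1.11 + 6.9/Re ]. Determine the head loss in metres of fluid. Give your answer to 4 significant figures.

h_f ≈ 143.0 m

Q = 5.131 m³/h = 5.131/3600 = 0.001425 m³/s.
Cross-sectional area A = πD²/4 = π(0.03318)²/4 = 0.0008647 m²; mean velocity V = Q/A = 0.001425/0.0008647 = 1.648 m/s.
Reynolds number Re = ρVD/μ = 994.3 · 1.648 · 0.03318 / 0.000892 = 6.097e+04.
Re > 4000 → turbulent. Relative roughness ε/D = 1.1e-06/0.03318 = 3.32e-05. Haaland: 1/√f = -1.8 log₁₀[(3.32e-05/3.7)^1.11 + 6.9/6.097e+04] = -1.8 log₁₀[2.49e-06 + 0.000113] = 7.086, so f = 0.01991.
Darcy-Weisbach: ΔP = f(L/D)(ρV²/2) = 0.01991·(1720/0.03318)·(994.3·1.648²/2) = 0.01991·5.184e+04·1351 = 1.395e+06 Pa.
Head loss h_f = ΔP/(ρg) = 1.395e+06/(994.3·9.81) = 143.0 m.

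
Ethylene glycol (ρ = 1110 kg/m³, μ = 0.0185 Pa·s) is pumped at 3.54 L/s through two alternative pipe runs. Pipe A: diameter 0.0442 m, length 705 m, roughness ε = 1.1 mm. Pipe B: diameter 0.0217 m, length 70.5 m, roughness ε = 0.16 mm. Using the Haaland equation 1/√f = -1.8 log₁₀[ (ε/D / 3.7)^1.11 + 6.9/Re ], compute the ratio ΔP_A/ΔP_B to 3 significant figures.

Pipe A: V = Q/A = 0.00354/0.001534 = 2.307 m/s; Re = 6118; ε/D = 0.0249; Haaland → f = 0.05833; ΔP_A = f(L/D)(ρV²/2) = 2.748e+06 Pa.
Pipe B: V = Q/A = 0.00354/0.0003698 = 9.572 m/s; Re = 1.246e+04; ε/D = 0.00737; Haaland → f = 0.03917; ΔP_B = f(L/D)(ρV²/2) = 6.471e+06 Pa.
ΔP_A/ΔP_B = 2.748e+06/6.471e+06 = 0.425.

ΔP_A/ΔP_B ≈ 0.425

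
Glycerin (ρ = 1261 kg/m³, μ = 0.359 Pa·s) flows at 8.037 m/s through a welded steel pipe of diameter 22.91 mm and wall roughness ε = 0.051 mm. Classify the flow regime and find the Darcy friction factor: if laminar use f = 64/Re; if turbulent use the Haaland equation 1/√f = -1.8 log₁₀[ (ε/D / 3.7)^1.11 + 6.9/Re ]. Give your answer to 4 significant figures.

Re = ρVD/μ = 1261·8.037·0.02291/0.359 = 646.8.
Re < 2300 → laminar, so f = 64/Re = 0.09896 (roughness is irrelevant in laminar flow).

f ≈ 0.09896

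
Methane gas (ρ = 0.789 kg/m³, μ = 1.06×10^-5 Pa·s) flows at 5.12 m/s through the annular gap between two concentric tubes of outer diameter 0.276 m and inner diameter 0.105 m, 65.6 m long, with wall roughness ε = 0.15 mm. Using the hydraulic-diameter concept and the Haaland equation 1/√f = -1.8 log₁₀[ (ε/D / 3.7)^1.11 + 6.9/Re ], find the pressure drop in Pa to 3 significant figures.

Hydraulic diameter D_h = 4A/P = D_o - D_i = 0.276 - 0.105 = 0.171 m.
Re = ρVD_h/μ = 0.789·5.12·0.171/1.06e-05 = 6.517e+04.
ε/D_h = 0.00015/0.171 = 0.000877; Haaland gives 1/√f = -1.8 log₁₀[9.47e-05+0.000106] = 6.656, so f = 0.02257.
ΔP = f(L/D_h)(ρV²/2) = 0.02257·65.6/0.171·10.34 = 89.55 Pa.

ΔP ≈ 89.5 Pa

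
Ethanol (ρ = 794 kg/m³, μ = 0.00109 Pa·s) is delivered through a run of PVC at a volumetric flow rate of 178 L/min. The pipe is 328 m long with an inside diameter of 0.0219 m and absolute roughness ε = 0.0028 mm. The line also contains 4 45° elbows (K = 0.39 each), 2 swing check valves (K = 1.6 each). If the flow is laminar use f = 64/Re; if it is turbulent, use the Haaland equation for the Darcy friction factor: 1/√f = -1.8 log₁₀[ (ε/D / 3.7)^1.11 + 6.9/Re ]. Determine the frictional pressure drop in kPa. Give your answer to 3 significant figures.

Q = 178 L/min = 178/60000 = 0.002967 m³/s.
Cross-sectional area A = πD²/4 = π(0.0219)²/4 = 0.0003767 m²; mean velocity V = Q/A = 0.002967/0.0003767 = 7.876 m/s.
Reynolds number Re = ρVD/μ = 794 · 7.876 · 0.0219 / 0.00109 = 1.256e+05.
Re > 4000 → turbulent. Relative roughness ε/D = 2.8e-06/0.0219 = 0.000128. Haaland: 1/√f = -1.8 log₁₀[(0.000128/3.7)^1.11 + 6.9/1.256e+05] = -1.8 log₁₀[1.12e-05 + 5.49e-05] = 7.524, so f = 0.01767.
Total minor-loss coefficient ΣK = 4·0.39 + 2·1.6 = 4.76.
ΔP = [f·L/D + ΣK]·(ρV²/2) = [0.01767·328/0.0219 + 4.76]·(794·7.876²/2) = [264.6 + 4.76]·2.462e+04 = 6.632e+06 Pa.
ΔP = 6.632e+06 Pa = 6630 kPa.

ΔP ≈ 6630 kPa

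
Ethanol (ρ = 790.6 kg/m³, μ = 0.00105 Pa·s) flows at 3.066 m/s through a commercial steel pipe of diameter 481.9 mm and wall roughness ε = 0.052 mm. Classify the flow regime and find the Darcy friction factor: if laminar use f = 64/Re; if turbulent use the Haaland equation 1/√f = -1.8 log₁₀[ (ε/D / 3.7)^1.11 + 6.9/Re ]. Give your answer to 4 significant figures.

f ≈ 0.01333

Re = ρVD/μ = 790.6·3.066·0.4819/0.00105 = 1.112e+06.
Re > 4000 → turbulent. ε/D = 5.2e-05/0.4819 = 0.000108; Haaland: 1/√f = -1.8 log₁₀[9.25e-06 + 6.2e-06] = 8.66, so f = 0.01333.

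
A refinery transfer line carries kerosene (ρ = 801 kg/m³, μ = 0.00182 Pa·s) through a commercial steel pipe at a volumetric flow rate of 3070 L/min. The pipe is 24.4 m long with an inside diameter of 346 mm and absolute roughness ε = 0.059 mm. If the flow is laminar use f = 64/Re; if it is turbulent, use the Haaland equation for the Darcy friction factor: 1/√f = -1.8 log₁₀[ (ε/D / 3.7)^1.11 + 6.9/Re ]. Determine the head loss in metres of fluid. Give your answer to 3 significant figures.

h_f ≈ 0.0205 m

Q = 3070 L/min = 3070/60000 = 0.05117 m³/s.
Cross-sectional area A = πD²/4 = π(0.346)²/4 = 0.09402 m²; mean velocity V = Q/A = 0.05117/0.09402 = 0.5442 m/s.
Reynolds number Re = ρVD/μ = 801 · 0.5442 · 0.346 / 0.00182 = 8.287e+04.
Re > 4000 → turbulent. Relative roughness ε/D = 5.9e-05/0.346 = 0.000171. Haaland: 1/√f = -1.8 log₁₀[(0.000171/3.7)^1.11 + 6.9/8.287e+04] = -1.8 log₁₀[1.54e-05 + 8.33e-05] = 7.211, so f = 0.01923.
Darcy-Weisbach: ΔP = f(L/D)(ρV²/2) = 0.01923·(24.4/0.346)·(801·0.5442²/2) = 0.01923·70.52·118.6 = 160.9 Pa.
Head loss h_f = ΔP/(ρg) = 160.9/(801·9.81) = 0.0205 m.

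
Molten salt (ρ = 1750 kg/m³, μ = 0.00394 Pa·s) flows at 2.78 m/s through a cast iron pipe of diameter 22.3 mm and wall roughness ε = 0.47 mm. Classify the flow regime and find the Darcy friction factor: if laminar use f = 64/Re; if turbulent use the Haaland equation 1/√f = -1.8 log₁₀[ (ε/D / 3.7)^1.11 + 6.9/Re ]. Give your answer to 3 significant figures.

Re = ρVD/μ = 1750·2.78·0.0223/0.00394 = 2.754e+04.
Re > 4000 → turbulent. ε/D = 0.00047/0.0223 = 0.0211; Haaland: 1/√f = -1.8 log₁₀[0.00323 + 0.000251] = 4.426, so f = 0.05105.

f ≈ 0.0511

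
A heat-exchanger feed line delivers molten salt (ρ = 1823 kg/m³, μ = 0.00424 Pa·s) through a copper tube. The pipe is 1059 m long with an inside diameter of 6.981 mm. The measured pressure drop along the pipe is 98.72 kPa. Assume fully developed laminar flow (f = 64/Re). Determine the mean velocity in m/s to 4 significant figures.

For laminar flow, f = 64/Re with Re = ρVD/μ, so Darcy-Weisbach reduces to ΔP = 32μLV/D². Solving for V: V = ΔP·D²/(32μL) = 9.872e+04·(0.006981)²/(32·0.00424·1059) = 0.03348 m/s.
Check: Re = ρVD/μ = 1823·0.03348·0.006981/0.00424 = 100.5 < 2300, so the laminar assumption holds.

V ≈ 0.03348 m/s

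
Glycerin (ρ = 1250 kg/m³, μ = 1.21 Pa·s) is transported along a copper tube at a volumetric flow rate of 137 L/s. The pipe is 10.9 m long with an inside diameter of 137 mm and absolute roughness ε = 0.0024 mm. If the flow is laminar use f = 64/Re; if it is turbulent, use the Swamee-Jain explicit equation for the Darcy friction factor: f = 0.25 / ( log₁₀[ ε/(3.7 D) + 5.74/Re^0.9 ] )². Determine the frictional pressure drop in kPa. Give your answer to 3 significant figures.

Q = 137 L/s = 137/1000 = 0.137 m³/s.
Cross-sectional area A = πD²/4 = π(0.137)²/4 = 0.01474 m²; mean velocity V = Q/A = 0.137/0.01474 = 9.294 m/s.
Reynolds number Re = ρVD/μ = 1250 · 9.294 · 0.137 / 1.21 = 1315.
Re < 2300 → laminar flow, so f = 64/Re = 64/1315 = 0.04866 (the turbulent correlation is not needed).
Darcy-Weisbach: ΔP = f(L/D)(ρV²/2) = 0.04866·(10.9/0.137)·(1250·9.294²/2) = 0.04866·79.56·5.398e+04 = 2.09e+05 Pa.
ΔP = 2.09e+05 Pa = 209 kPa.

ΔP ≈ 209 kPa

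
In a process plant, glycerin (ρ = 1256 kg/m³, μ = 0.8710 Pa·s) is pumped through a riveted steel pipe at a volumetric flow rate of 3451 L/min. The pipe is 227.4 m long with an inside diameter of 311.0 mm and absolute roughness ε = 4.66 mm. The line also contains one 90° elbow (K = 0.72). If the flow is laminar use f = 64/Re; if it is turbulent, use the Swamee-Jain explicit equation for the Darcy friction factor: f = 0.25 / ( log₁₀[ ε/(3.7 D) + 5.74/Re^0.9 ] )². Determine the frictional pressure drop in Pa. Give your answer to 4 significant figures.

ΔP ≈ 49880 Pa

Q = 3451 L/min = 3451/60000 = 0.05752 m³/s.
Cross-sectional area A = πD²/4 = π(0.311)²/4 = 0.07596 m²; mean velocity V = Q/A = 0.05752/0.07596 = 0.7572 m/s.
Reynolds number Re = ρVD/μ = 1256 · 0.7572 · 0.311 / 0.871 = 339.6.
Re < 2300 → laminar flow, so f = 64/Re = 64/339.6 = 0.1885 (the turbulent correlation is not needed).
Total minor-loss coefficient ΣK = 1·0.72 = 0.72.
ΔP = [f·L/D + ΣK]·(ρV²/2) = [0.1885·227.4/0.311 + 0.72]·(1256·0.7572²/2) = [137.8 + 0.72]·360 = 4.988e+04 Pa.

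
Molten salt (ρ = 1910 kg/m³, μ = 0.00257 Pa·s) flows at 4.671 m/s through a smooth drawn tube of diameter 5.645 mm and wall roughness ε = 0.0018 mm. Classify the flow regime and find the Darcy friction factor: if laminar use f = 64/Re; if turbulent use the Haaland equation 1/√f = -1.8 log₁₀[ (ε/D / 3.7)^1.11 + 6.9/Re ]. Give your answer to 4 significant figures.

Re = ρVD/μ = 1910·4.671·0.005645/0.00257 = 1.96e+04.
Re > 4000 → turbulent. ε/D = 1.8e-06/0.005645 = 0.000319; Haaland: 1/√f = -1.8 log₁₀[3.08e-05 + 0.000352] = 6.15, so f = 0.02644.

f ≈ 0.02644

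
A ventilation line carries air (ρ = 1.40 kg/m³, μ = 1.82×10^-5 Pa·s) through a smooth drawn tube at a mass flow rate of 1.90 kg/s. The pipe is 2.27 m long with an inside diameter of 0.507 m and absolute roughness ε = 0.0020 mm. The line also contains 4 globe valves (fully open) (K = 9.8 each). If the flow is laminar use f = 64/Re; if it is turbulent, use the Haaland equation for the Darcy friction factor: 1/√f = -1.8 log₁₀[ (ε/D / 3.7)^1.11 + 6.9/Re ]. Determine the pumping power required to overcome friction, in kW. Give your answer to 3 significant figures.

A = πD²/4 = π(0.507)²/4 = 0.2019 m²; mean velocity V = ṁ/(ρA) = 1.9/(1.4 · 0.2019) = 6.722 m/s.
Reynolds number Re = ρVD/μ = 1.4 · 6.722 · 0.507 / 1.82e-05 = 2.622e+05.
Re > 4000 → turbulent. Relative roughness ε/D = 2e-06/0.507 = 3.94e-06. Haaland: 1/√f = -1.8 log₁₀[(3.94e-06/3.7)^1.11 + 6.9/2.622e+05] = -1.8 log₁₀[2.35e-07 + 2.63e-05] = 8.237, so f = 0.01474.
Total minor-loss coefficient ΣK = 4·9.8 = 39.2.
ΔP = [f·L/D + ΣK]·(ρV²/2) = [0.01474·2.27/0.507 + 39.2]·(1.4·6.722²/2) = [0.066 + 39.2]·31.63 = 1242 Pa.
Q = ṁ/ρ = 1.9/1.4 = 1.357 m³/s.
Pumping power P = QΔP = 1.357·1242 = 1686 W = 1.69 kW.

P ≈ 1.69 kW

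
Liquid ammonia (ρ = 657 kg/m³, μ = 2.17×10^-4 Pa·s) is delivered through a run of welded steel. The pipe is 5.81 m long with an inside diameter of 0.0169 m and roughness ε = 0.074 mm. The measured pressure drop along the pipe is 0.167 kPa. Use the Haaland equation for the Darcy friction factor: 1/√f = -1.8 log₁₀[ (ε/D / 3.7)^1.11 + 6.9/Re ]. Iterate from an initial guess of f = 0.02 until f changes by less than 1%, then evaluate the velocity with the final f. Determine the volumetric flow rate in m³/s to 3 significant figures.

Rearranging Darcy-Weisbach: V = √(2·ΔP·D/(f·L·ρ)). With ε/D = 7.4e-05/0.0169 = 0.00438, iterate starting from f = 0.02:
  f = 0.02 → V = √(2·167·0.0169/(0.02·5.81·657)) = 0.2719 m/s; Re = ρVD/μ = 1.391e+04; f → 0.03488
  f = 0.03488 → V = 0.2059 m/s; Re = 1.054e+04; f → 0.03635
  f = 0.03635 → V = 0.2017 m/s; Re = 1.032e+04; f → 0.03647
Converged (Δf/f < 1%). With the final f = 0.03647: V = √(2·167·0.0169/(0.03647·5.81·657)) = 0.2014 m/s.
Q = V·A = 0.2014·(π/4·0.0169²) = 4.517e-05 m³/s = 4.52×10^-5 m³/s.

Q ≈ 4.52×10^-5 m³/s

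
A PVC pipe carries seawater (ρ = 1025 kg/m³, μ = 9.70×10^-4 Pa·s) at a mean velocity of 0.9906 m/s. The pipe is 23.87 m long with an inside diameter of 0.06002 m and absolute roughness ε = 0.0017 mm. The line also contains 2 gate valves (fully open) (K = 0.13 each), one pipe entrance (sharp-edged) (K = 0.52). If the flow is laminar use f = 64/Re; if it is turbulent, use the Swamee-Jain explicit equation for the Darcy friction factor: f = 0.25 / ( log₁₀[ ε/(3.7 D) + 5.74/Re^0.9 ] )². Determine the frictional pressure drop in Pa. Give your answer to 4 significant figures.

Reynolds number Re = ρVD/μ = 1025 · 0.9906 · 0.06002 / 0.00097 = 6.283e+04.
Re > 4000 → turbulent. Relative roughness ε/D = 1.7e-06/0.06002 = 2.83e-05. Swamee-Jain: f = 0.25/(log₁₀[2.83e-05/3.7 + 5.74/6.283e+04^0.9])² = 0.25/(log₁₀[7.66e-06 + 0.000276])² = 0.25/(-3.548)² = 0.01986.
Total minor-loss coefficient ΣK = 2·0.13 + 1·0.52 = 0.78.
ΔP = [f·L/D + ΣK]·(ρV²/2) = [0.01986·23.87/0.06002 + 0.78]·(1025·0.9906²/2) = [7.9 + 0.78]·502.9 = 4365 Pa.

ΔP ≈ 4365 Pa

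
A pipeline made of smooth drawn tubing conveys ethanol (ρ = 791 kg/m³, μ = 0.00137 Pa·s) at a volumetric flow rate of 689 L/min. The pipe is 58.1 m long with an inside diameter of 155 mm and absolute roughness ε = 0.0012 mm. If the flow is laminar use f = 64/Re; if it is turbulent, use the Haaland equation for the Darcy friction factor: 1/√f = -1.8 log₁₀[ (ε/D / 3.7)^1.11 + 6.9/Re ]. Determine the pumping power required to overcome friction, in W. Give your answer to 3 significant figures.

Q = 689 L/min = 689/60000 = 0.01148 m³/s.
Cross-sectional area A = πD²/4 = π(0.155)²/4 = 0.01887 m²; mean velocity V = Q/A = 0.01148/0.01887 = 0.6086 m/s.
Reynolds number Re = ρVD/μ = 791 · 0.6086 · 0.155 / 0.00137 = 5.446e+04.
Re > 4000 → turbulent. Relative roughness ε/D = 1.2e-06/0.155 = 7.74e-06. Haaland: 1/√f = -1.8 log₁₀[(7.74e-06/3.7)^1.11 + 6.9/5.446e+04] = -1.8 log₁₀[4.96e-07 + 0.000127] = 7.012, so f = 0.02034.
Darcy-Weisbach: ΔP = f(L/D)(ρV²/2) = 0.02034·(58.1/0.155)·(791·0.6086²/2) = 0.02034·374.8·146.5 = 1117 Pa.
Pumping power P = QΔP = 0.01148·1117 = 12.82 W = 12.8 W.

P ≈ 12.8 W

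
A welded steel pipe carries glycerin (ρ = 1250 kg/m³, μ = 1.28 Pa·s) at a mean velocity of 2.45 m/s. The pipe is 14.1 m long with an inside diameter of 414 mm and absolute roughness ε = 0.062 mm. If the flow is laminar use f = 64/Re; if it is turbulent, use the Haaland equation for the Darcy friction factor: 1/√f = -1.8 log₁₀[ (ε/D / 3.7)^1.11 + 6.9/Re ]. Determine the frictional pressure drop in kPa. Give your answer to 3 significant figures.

ΔP ≈ 8.26 kPa

Reynolds number Re = ρVD/μ = 1250 · 2.45 · 0.414 / 1.28 = 990.5.
Re < 2300 → laminar flow, so f = 64/Re = 64/990.5 = 0.06461 (the turbulent correlation is not needed).
Darcy-Weisbach: ΔP = f(L/D)(ρV²/2) = 0.06461·(14.1/0.414)·(1250·2.45²/2) = 0.06461·34.06·3752 = 8256 Pa.
ΔP = 8256 Pa = 8.26 kPa.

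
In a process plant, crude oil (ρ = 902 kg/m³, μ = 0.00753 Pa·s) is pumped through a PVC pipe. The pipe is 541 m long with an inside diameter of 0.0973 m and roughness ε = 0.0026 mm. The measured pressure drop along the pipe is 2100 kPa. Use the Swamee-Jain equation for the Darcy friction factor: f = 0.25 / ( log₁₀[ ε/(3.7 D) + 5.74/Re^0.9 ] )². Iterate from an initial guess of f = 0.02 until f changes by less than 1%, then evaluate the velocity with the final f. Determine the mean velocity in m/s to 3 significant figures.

V ≈ 6.64 m/s

Rearranging Darcy-Weisbach: V = √(2·ΔP·D/(f·L·ρ)). With ε/D = 2.6e-06/0.0973 = 2.67e-05, iterate starting from f = 0.02:
  f = 0.02 → V = √(2·2.1e+06·0.0973/(0.02·541·902)) = 6.471 m/s; Re = ρVD/μ = 7.542e+04; f → 0.0191
  f = 0.0191 → V = 6.621 m/s; Re = 7.717e+04; f → 0.01901
Converged (Δf/f < 1%). With the final f = 0.01901: V = √(2·2.1e+06·0.0973/(0.01901·541·902)) = 6.637 m/s.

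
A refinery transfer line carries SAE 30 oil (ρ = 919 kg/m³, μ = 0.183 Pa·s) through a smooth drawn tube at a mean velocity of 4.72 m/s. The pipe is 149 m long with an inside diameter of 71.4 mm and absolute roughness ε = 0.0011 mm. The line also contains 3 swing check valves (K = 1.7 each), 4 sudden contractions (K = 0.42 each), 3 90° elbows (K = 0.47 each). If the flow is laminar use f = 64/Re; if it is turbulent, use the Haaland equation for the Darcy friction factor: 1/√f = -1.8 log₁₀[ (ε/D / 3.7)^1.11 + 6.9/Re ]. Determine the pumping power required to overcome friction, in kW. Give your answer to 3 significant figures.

Reynolds number Re = ρVD/μ = 919 · 4.72 · 0.0714 / 0.183 = 1692.
Re < 2300 → laminar flow, so f = 64/Re = 64/1692 = 0.03782 (the turbulent correlation is not needed).
Total minor-loss coefficient ΣK = 3·1.7 + 4·0.42 + 3·0.47 = 8.19.
ΔP = [f·L/D + ΣK]·(ρV²/2) = [0.03782·149/0.0714 + 8.19]·(919·4.72²/2) = [78.92 + 8.19]·1.024e+04 = 8.917e+05 Pa.
Q = V·A = 4.72·0.004004 = 0.0189 m³/s.
Pumping power P = QΔP = 0.0189·8.917e+05 = 16850 W = 16.9 kW.

P ≈ 16.9 kW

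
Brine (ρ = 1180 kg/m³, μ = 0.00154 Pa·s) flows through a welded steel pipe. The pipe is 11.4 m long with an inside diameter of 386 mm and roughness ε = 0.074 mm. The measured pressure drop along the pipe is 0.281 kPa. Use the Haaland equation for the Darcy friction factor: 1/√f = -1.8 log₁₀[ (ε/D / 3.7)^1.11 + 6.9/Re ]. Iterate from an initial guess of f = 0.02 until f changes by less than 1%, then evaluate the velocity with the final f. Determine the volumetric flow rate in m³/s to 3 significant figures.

Rearranging Darcy-Weisbach: V = √(2·ΔP·D/(f·L·ρ)). With ε/D = 7.4e-05/0.386 = 0.000192, iterate starting from f = 0.02:
  f = 0.02 → V = √(2·281·0.386/(0.02·11.4·1180)) = 0.898 m/s; Re = ρVD/μ = 2.656e+05; f → 0.01622
  f = 0.01622 → V = 0.997 m/s; Re = 2.949e+05; f → 0.01603
  f = 0.01603 → V = 1.003 m/s; Re = 2.967e+05; f → 0.01602
Converged (Δf/f < 1%). With the final f = 0.01602: V = √(2·281·0.386/(0.01602·11.4·1180)) = 1.003 m/s.
Q = V·A = 1.003·(π/4·0.386²) = 0.1174 m³/s = 0.117 m³/s.

Q ≈ 0.117 m³/s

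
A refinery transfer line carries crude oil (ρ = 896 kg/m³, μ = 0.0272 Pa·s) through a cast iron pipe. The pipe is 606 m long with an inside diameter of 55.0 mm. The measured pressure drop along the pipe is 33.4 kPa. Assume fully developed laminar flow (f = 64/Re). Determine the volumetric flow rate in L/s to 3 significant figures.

For laminar flow, f = 64/Re with Re = ρVD/μ, so Darcy-Weisbach reduces to ΔP = 32μLV/D². Solving for V: V = ΔP·D²/(32μL) = 3.34e+04·(0.055)²/(32·0.0272·606) = 0.1915 m/s.
Check: Re = ρVD/μ = 896·0.1915·0.055/0.0272 = 347 < 2300, so the laminar assumption holds.
Q = V·A = 0.1915·(π/4·0.055²) = 0.0004551 m³/s = 0.455 L/s.

Q ≈ 0.455 L/s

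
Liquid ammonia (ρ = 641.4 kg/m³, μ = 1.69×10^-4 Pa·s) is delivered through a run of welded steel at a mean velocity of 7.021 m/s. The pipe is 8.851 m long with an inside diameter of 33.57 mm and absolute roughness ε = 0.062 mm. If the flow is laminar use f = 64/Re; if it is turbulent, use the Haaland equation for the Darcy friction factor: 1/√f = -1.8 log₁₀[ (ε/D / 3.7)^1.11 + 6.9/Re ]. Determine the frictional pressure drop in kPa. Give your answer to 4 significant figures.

ΔP ≈ 96.58 kPa

Reynolds number Re = ρVD/μ = 641.4 · 7.021 · 0.03357 / 0.000169 = 8.945e+05.
Re > 4000 → turbulent. Relative roughness ε/D = 6.2e-05/0.03357 = 0.00185. Haaland: 1/√f = -1.8 log₁₀[(0.00185/3.7)^1.11 + 6.9/8.945e+05] = -1.8 log₁₀[0.000216 + 7.71e-06] = 6.57, so f = 0.02317.
Darcy-Weisbach: ΔP = f(L/D)(ρV²/2) = 0.02317·(8.851/0.03357)·(641.4·7.021²/2) = 0.02317·263.7·1.581e+04 = 9.658e+04 Pa.
ΔP = 9.658e+04 Pa = 96.58 kPa.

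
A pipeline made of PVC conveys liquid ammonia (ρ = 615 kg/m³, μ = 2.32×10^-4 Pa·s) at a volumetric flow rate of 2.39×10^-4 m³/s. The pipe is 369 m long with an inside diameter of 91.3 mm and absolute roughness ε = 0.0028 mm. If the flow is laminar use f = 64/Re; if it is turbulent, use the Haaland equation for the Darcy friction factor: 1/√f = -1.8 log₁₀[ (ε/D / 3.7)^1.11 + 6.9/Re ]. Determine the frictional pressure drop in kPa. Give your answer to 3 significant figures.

ΔP ≈ 0.0530 kPa

Cross-sectional area A = πD²/4 = π(0.0913)²/4 = 0.006547 m²; mean velocity V = Q/A = 0.000239/0.006547 = 0.03651 m/s.
Reynolds number Re = ρVD/μ = 615 · 0.03651 · 0.0913 / 0.000232 = 8835.
Re > 4000 → turbulent. Relative roughness ε/D = 2.8e-06/0.0913 = 3.07e-05. Haaland: 1/√f = -1.8 log₁₀[(3.07e-05/3.7)^1.11 + 6.9/8835] = -1.8 log₁₀[2.29e-06 + 0.000781] = 5.591, so f = 0.03199.
Darcy-Weisbach: ΔP = f(L/D)(ρV²/2) = 0.03199·(369/0.0913)·(615·0.03651²/2) = 0.03199·4042·0.4098 = 52.99 Pa.
ΔP = 52.99 Pa = 0.0530 kPa.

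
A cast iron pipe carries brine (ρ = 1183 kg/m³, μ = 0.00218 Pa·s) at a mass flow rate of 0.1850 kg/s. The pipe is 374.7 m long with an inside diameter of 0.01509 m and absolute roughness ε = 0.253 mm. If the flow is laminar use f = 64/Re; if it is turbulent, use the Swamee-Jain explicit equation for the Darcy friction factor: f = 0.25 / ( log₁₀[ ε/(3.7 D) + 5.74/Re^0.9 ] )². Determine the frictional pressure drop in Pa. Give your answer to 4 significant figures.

A = πD²/4 = π(0.01509)²/4 = 0.0001788 m²; mean velocity V = ṁ/(ρA) = 0.185/(1183 · 0.0001788) = 0.8744 m/s.
Reynolds number Re = ρVD/μ = 1183 · 0.8744 · 0.01509 / 0.00218 = 7160.
Re > 4000 → turbulent. Relative roughness ε/D = 0.000253/0.01509 = 0.0168. Swamee-Jain: f = 0.25/(log₁₀[0.0168/3.7 + 5.74/7160^0.9])² = 0.25/(log₁₀[0.00453 + 0.00195])² = 0.25/(-2.189)² = 0.0522.
Darcy-Weisbach: ΔP = f(L/D)(ρV²/2) = 0.0522·(374.7/0.01509)·(1183·0.8744²/2) = 0.0522·2.483e+04·452.3 = 5.862e+05 Pa.

ΔP ≈ 586200 Pa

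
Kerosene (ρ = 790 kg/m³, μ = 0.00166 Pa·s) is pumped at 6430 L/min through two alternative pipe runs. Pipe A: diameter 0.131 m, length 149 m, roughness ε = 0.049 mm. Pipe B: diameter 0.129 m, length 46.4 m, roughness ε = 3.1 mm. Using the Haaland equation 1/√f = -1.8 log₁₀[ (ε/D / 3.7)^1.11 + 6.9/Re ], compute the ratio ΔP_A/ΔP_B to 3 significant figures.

ΔP_A/ΔP_B ≈ 0.949

Pipe A: V = Q/A = 0.1072/0.01348 = 7.951 m/s; Re = 4.957e+05; ε/D = 0.000374; Haaland → f = 0.01673; ΔP_A = f(L/D)(ρV²/2) = 4.752e+05 Pa.
Pipe B: V = Q/A = 0.1072/0.01307 = 8.2 m/s; Re = 5.034e+05; ε/D = 0.024; Haaland → f = 0.05242; ΔP_B = f(L/D)(ρV²/2) = 5.007e+05 Pa.
ΔP_A/ΔP_B = 4.752e+05/5.007e+05 = 0.949.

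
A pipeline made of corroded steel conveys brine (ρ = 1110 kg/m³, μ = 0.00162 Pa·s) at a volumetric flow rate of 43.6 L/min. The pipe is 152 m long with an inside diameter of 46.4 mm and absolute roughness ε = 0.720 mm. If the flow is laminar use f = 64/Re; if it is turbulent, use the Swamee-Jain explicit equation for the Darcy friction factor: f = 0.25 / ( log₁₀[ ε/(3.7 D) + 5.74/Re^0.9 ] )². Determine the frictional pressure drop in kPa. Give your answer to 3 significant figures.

ΔP ≈ 16.2 kPa

Q = 43.6 L/min = 43.6/60000 = 0.0007267 m³/s.
Cross-sectional area A = πD²/4 = π(0.0464)²/4 = 0.001691 m²; mean velocity V = Q/A = 0.0007267/0.001691 = 0.4297 m/s.
Reynolds number Re = ρVD/μ = 1110 · 0.4297 · 0.0464 / 0.00162 = 1.366e+04.
Re > 4000 → turbulent. Relative roughness ε/D = 0.00072/0.0464 = 0.0155. Swamee-Jain: f = 0.25/(log₁₀[0.0155/3.7 + 5.74/1.366e+04^0.9])² = 0.25/(log₁₀[0.00419 + 0.00109])² = 0.25/(-2.277)² = 0.04821.
Darcy-Weisbach: ΔP = f(L/D)(ρV²/2) = 0.04821·(152/0.0464)·(1110·0.4297²/2) = 0.04821·3276·102.5 = 1.619e+04 Pa.
ΔP = 1.619e+04 Pa = 16.2 kPa.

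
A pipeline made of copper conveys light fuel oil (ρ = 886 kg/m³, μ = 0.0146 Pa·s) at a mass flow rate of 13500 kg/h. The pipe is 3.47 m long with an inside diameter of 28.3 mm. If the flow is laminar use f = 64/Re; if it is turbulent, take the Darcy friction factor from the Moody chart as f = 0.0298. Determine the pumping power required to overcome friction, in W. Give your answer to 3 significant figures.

P ≈ 310 W

ṁ = 13500 kg/h = 13500/3600 = 3.75 kg/s.
A = πD²/4 = π(0.0283)²/4 = 0.000629 m²; mean velocity V = ṁ/(ρA) = 3.75/(886 · 0.000629) = 6.729 m/s.
Reynolds number Re = ρVD/μ = 886 · 6.729 · 0.0283 / 0.0146 = 1.156e+04.
Re > 4000 → turbulent; use the Moody-chart value f = 0.0298.
Darcy-Weisbach: ΔP = f(L/D)(ρV²/2) = 0.0298·(3.47/0.0283)·(886·6.729²/2) = 0.0298·122.6·2.006e+04 = 7.329e+04 Pa.
Q = ṁ/ρ = 3.75/886 = 0.004233 m³/s.
Pumping power P = QΔP = 0.004233·7.329e+04 = 310.2 W = 310 W.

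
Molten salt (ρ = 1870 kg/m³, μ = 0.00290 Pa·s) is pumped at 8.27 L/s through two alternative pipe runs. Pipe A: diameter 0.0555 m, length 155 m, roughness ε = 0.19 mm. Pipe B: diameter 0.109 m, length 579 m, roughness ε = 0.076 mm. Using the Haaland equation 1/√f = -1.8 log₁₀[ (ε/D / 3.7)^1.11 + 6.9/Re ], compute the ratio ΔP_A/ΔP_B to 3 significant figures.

ΔP_A/ΔP_B ≈ 9.94

Pipe A: V = Q/A = 0.00827/0.002419 = 3.418 m/s; Re = 1.223e+05; ε/D = 0.00342; Haaland → f = 0.02811; ΔP_A = f(L/D)(ρV²/2) = 8.576e+05 Pa.
Pipe B: V = Q/A = 0.00827/0.009331 = 0.8863 m/s; Re = 6.229e+04; ε/D = 0.000697; Haaland → f = 0.02213; ΔP_B = f(L/D)(ρV²/2) = 8.632e+04 Pa.
ΔP_A/ΔP_B = 8.576e+05/8.632e+04 = 9.94.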